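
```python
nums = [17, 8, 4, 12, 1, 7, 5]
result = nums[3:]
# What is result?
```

nums has length 7. The slice nums[3:] selects indices [3, 4, 5, 6] (3->12, 4->1, 5->7, 6->5), giving [12, 1, 7, 5].

[12, 1, 7, 5]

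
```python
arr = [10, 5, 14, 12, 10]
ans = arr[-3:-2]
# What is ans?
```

arr has length 5. The slice arr[-3:-2] selects indices [2] (2->14), giving [14].

[14]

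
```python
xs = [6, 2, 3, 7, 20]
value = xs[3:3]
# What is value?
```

xs has length 5. The slice xs[3:3] resolves to an empty index range, so the result is [].

[]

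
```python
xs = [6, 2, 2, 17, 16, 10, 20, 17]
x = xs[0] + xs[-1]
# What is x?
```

xs has length 8. xs[0] = 6.
xs has length 8. Negative index -1 maps to positive index 8 + (-1) = 7. xs[7] = 17.
Sum: 6 + 17 = 23.

23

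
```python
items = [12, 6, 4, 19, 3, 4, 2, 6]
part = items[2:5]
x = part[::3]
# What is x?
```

items has length 8. The slice items[2:5] selects indices [2, 3, 4] (2->4, 3->19, 4->3), giving [4, 19, 3]. So part = [4, 19, 3]. part has length 3. The slice part[::3] selects indices [0] (0->4), giving [4].

[4]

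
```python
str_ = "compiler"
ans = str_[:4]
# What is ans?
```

str_ has length 8. The slice str_[:4] selects indices [0, 1, 2, 3] (0->'c', 1->'o', 2->'m', 3->'p'), giving 'comp'.

'comp'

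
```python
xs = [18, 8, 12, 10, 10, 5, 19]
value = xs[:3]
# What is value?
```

xs has length 7. The slice xs[:3] selects indices [0, 1, 2] (0->18, 1->8, 2->12), giving [18, 8, 12].

[18, 8, 12]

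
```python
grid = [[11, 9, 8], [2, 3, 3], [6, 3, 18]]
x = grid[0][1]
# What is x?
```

grid[0] = [11, 9, 8]. Taking column 1 of that row yields 9.

9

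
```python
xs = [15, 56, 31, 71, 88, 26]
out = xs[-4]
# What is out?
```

xs has length 6. Negative index -4 maps to positive index 6 + (-4) = 2. xs[2] = 31.

31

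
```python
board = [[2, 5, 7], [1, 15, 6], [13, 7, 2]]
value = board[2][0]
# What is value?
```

board[2] = [13, 7, 2]. Taking column 0 of that row yields 13.

13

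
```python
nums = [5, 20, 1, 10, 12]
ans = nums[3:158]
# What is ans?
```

nums has length 5. The slice nums[3:158] selects indices [3, 4] (3->10, 4->12), giving [10, 12].

[10, 12]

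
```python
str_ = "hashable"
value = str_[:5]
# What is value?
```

str_ has length 8. The slice str_[:5] selects indices [0, 1, 2, 3, 4] (0->'h', 1->'a', 2->'s', 3->'h', 4->'a'), giving 'hasha'.

'hasha'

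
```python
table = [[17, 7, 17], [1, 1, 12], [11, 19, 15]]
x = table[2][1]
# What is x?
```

table[2] = [11, 19, 15]. Taking column 1 of that row yields 19.

19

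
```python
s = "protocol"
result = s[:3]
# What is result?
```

s has length 8. The slice s[:3] selects indices [0, 1, 2] (0->'p', 1->'r', 2->'o'), giving 'pro'.

'pro'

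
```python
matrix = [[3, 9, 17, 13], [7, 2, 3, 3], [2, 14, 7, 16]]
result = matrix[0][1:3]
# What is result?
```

matrix[0] = [3, 9, 17, 13]. matrix[0] has length 4. The slice matrix[0][1:3] selects indices [1, 2] (1->9, 2->17), giving [9, 17].

[9, 17]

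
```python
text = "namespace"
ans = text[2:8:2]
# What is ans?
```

text has length 9. The slice text[2:8:2] selects indices [2, 4, 6] (2->'m', 4->'s', 6->'a'), giving 'msa'.

'msa'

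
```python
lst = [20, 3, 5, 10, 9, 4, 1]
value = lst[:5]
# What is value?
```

lst has length 7. The slice lst[:5] selects indices [0, 1, 2, 3, 4] (0->20, 1->3, 2->5, 3->10, 4->9), giving [20, 3, 5, 10, 9].

[20, 3, 5, 10, 9]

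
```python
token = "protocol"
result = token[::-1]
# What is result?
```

token has length 8. The slice token[::-1] selects indices [7, 6, 5, 4, 3, 2, 1, 0] (7->'l', 6->'o', 5->'c', 4->'o', 3->'t', 2->'o', 1->'r', 0->'p'), giving 'locotorp'.

'locotorp'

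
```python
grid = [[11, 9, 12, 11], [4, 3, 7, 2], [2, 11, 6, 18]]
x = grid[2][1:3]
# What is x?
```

grid[2] = [2, 11, 6, 18]. grid[2] has length 4. The slice grid[2][1:3] selects indices [1, 2] (1->11, 2->6), giving [11, 6].

[11, 6]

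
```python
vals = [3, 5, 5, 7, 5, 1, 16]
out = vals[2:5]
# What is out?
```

vals has length 7. The slice vals[2:5] selects indices [2, 3, 4] (2->5, 3->7, 4->5), giving [5, 7, 5].

[5, 7, 5]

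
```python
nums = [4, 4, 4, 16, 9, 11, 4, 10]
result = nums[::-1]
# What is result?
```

nums has length 8. The slice nums[::-1] selects indices [7, 6, 5, 4, 3, 2, 1, 0] (7->10, 6->4, 5->11, 4->9, 3->16, 2->4, 1->4, 0->4), giving [10, 4, 11, 9, 16, 4, 4, 4].

[10, 4, 11, 9, 16, 4, 4, 4]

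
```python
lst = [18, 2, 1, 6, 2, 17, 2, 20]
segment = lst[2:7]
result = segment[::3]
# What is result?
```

lst has length 8. The slice lst[2:7] selects indices [2, 3, 4, 5, 6] (2->1, 3->6, 4->2, 5->17, 6->2), giving [1, 6, 2, 17, 2]. So segment = [1, 6, 2, 17, 2]. segment has length 5. The slice segment[::3] selects indices [0, 3] (0->1, 3->17), giving [1, 17].

[1, 17]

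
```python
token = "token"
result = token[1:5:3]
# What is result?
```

token has length 5. The slice token[1:5:3] selects indices [1, 4] (1->'o', 4->'n'), giving 'on'.

'on'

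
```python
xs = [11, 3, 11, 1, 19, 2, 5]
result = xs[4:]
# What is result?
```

xs has length 7. The slice xs[4:] selects indices [4, 5, 6] (4->19, 5->2, 6->5), giving [19, 2, 5].

[19, 2, 5]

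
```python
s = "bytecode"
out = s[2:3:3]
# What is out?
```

s has length 8. The slice s[2:3:3] selects indices [2] (2->'t'), giving 't'.

't'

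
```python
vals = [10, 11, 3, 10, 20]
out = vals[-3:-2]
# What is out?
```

vals has length 5. The slice vals[-3:-2] selects indices [2] (2->3), giving [3].

[3]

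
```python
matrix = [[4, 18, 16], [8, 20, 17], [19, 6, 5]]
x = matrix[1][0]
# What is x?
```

matrix[1] = [8, 20, 17]. Taking column 0 of that row yields 8.

8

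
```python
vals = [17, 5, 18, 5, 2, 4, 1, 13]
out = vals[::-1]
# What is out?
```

vals has length 8. The slice vals[::-1] selects indices [7, 6, 5, 4, 3, 2, 1, 0] (7->13, 6->1, 5->4, 4->2, 3->5, 2->18, 1->5, 0->17), giving [13, 1, 4, 2, 5, 18, 5, 17].

[13, 1, 4, 2, 5, 18, 5, 17]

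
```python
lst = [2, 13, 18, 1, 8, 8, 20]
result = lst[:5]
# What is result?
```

lst has length 7. The slice lst[:5] selects indices [0, 1, 2, 3, 4] (0->2, 1->13, 2->18, 3->1, 4->8), giving [2, 13, 18, 1, 8].

[2, 13, 18, 1, 8]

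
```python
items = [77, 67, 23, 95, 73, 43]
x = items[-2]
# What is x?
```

items has length 6. Negative index -2 maps to positive index 6 + (-2) = 4. items[4] = 73.

73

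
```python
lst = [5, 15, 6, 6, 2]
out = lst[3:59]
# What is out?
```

lst has length 5. The slice lst[3:59] selects indices [3, 4] (3->6, 4->2), giving [6, 2].

[6, 2]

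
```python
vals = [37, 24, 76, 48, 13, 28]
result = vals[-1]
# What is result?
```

vals has length 6. Negative index -1 maps to positive index 6 + (-1) = 5. vals[5] = 28.

28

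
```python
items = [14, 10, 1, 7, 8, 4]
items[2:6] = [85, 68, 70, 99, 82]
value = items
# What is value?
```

items starts as [14, 10, 1, 7, 8, 4] (length 6). The slice items[2:6] covers indices [2, 3, 4, 5] with values [1, 7, 8, 4]. Replacing that slice with [85, 68, 70, 99, 82] (different length) produces [14, 10, 85, 68, 70, 99, 82].

[14, 10, 85, 68, 70, 99, 82]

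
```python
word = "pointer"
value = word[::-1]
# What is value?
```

word has length 7. The slice word[::-1] selects indices [6, 5, 4, 3, 2, 1, 0] (6->'r', 5->'e', 4->'t', 3->'n', 2->'i', 1->'o', 0->'p'), giving 'retniop'.

'retniop'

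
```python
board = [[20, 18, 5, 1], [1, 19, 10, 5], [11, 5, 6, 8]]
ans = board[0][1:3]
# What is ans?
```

board[0] = [20, 18, 5, 1]. board[0] has length 4. The slice board[0][1:3] selects indices [1, 2] (1->18, 2->5), giving [18, 5].

[18, 5]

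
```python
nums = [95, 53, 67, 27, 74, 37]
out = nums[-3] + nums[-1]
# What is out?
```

nums has length 6. Negative index -3 maps to positive index 6 + (-3) = 3. nums[3] = 27.
nums has length 6. Negative index -1 maps to positive index 6 + (-1) = 5. nums[5] = 37.
Sum: 27 + 37 = 64.

64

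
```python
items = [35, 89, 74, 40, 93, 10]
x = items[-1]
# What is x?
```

items has length 6. Negative index -1 maps to positive index 6 + (-1) = 5. items[5] = 10.

10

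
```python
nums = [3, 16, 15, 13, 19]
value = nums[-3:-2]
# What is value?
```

nums has length 5. The slice nums[-3:-2] selects indices [2] (2->15), giving [15].

[15]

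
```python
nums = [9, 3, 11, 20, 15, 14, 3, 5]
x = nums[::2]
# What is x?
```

nums has length 8. The slice nums[::2] selects indices [0, 2, 4, 6] (0->9, 2->11, 4->15, 6->3), giving [9, 11, 15, 3].

[9, 11, 15, 3]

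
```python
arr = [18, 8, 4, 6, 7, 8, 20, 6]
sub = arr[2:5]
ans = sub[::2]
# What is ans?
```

arr has length 8. The slice arr[2:5] selects indices [2, 3, 4] (2->4, 3->6, 4->7), giving [4, 6, 7]. So sub = [4, 6, 7]. sub has length 3. The slice sub[::2] selects indices [0, 2] (0->4, 2->7), giving [4, 7].

[4, 7]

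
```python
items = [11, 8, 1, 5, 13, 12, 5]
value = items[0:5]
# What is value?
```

items has length 7. The slice items[0:5] selects indices [0, 1, 2, 3, 4] (0->11, 1->8, 2->1, 3->5, 4->13), giving [11, 8, 1, 5, 13].

[11, 8, 1, 5, 13]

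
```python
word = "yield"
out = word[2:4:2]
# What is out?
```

word has length 5. The slice word[2:4:2] selects indices [2] (2->'e'), giving 'e'.

'e'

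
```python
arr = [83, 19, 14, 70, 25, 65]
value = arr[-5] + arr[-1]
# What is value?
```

arr has length 6. Negative index -5 maps to positive index 6 + (-5) = 1. arr[1] = 19.
arr has length 6. Negative index -1 maps to positive index 6 + (-1) = 5. arr[5] = 65.
Sum: 19 + 65 = 84.

84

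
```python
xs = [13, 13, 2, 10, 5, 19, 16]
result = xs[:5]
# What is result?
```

xs has length 7. The slice xs[:5] selects indices [0, 1, 2, 3, 4] (0->13, 1->13, 2->2, 3->10, 4->5), giving [13, 13, 2, 10, 5].

[13, 13, 2, 10, 5]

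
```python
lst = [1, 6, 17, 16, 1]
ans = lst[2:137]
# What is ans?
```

lst has length 5. The slice lst[2:137] selects indices [2, 3, 4] (2->17, 3->16, 4->1), giving [17, 16, 1].

[17, 16, 1]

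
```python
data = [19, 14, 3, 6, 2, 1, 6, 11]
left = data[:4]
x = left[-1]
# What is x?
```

data has length 8. The slice data[:4] selects indices [0, 1, 2, 3] (0->19, 1->14, 2->3, 3->6), giving [19, 14, 3, 6]. So left = [19, 14, 3, 6]. Then left[-1] = 6.

6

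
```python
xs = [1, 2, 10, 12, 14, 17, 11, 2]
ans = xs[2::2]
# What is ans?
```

xs has length 8. The slice xs[2::2] selects indices [2, 4, 6] (2->10, 4->14, 6->11), giving [10, 14, 11].

[10, 14, 11]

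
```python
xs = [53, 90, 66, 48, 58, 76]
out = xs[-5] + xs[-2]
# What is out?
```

xs has length 6. Negative index -5 maps to positive index 6 + (-5) = 1. xs[1] = 90.
xs has length 6. Negative index -2 maps to positive index 6 + (-2) = 4. xs[4] = 58.
Sum: 90 + 58 = 148.

148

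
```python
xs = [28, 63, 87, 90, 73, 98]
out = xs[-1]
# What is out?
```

xs has length 6. Negative index -1 maps to positive index 6 + (-1) = 5. xs[5] = 98.

98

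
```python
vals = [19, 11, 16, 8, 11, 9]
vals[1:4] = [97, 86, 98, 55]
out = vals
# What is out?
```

vals starts as [19, 11, 16, 8, 11, 9] (length 6). The slice vals[1:4] covers indices [1, 2, 3] with values [11, 16, 8]. Replacing that slice with [97, 86, 98, 55] (different length) produces [19, 97, 86, 98, 55, 11, 9].

[19, 97, 86, 98, 55, 11, 9]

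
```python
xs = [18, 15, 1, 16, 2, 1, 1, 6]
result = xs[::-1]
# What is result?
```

xs has length 8. The slice xs[::-1] selects indices [7, 6, 5, 4, 3, 2, 1, 0] (7->6, 6->1, 5->1, 4->2, 3->16, 2->1, 1->15, 0->18), giving [6, 1, 1, 2, 16, 1, 15, 18].

[6, 1, 1, 2, 16, 1, 15, 18]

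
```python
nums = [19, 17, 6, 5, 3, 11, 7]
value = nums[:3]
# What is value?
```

nums has length 7. The slice nums[:3] selects indices [0, 1, 2] (0->19, 1->17, 2->6), giving [19, 17, 6].

[19, 17, 6]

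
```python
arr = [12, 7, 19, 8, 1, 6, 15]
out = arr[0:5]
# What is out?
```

arr has length 7. The slice arr[0:5] selects indices [0, 1, 2, 3, 4] (0->12, 1->7, 2->19, 3->8, 4->1), giving [12, 7, 19, 8, 1].

[12, 7, 19, 8, 1]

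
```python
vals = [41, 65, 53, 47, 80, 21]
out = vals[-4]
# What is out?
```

vals has length 6. Negative index -4 maps to positive index 6 + (-4) = 2. vals[2] = 53.

53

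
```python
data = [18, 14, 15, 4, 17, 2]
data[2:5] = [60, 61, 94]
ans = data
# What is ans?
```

data starts as [18, 14, 15, 4, 17, 2] (length 6). The slice data[2:5] covers indices [2, 3, 4] with values [15, 4, 17]. Replacing that slice with [60, 61, 94] (same length) produces [18, 14, 60, 61, 94, 2].

[18, 14, 60, 61, 94, 2]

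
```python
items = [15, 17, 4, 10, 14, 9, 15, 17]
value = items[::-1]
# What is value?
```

items has length 8. The slice items[::-1] selects indices [7, 6, 5, 4, 3, 2, 1, 0] (7->17, 6->15, 5->9, 4->14, 3->10, 2->4, 1->17, 0->15), giving [17, 15, 9, 14, 10, 4, 17, 15].

[17, 15, 9, 14, 10, 4, 17, 15]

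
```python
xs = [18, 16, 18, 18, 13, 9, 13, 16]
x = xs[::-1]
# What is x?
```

xs has length 8. The slice xs[::-1] selects indices [7, 6, 5, 4, 3, 2, 1, 0] (7->16, 6->13, 5->9, 4->13, 3->18, 2->18, 1->16, 0->18), giving [16, 13, 9, 13, 18, 18, 16, 18].

[16, 13, 9, 13, 18, 18, 16, 18]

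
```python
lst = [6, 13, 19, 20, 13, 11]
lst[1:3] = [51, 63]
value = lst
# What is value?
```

lst starts as [6, 13, 19, 20, 13, 11] (length 6). The slice lst[1:3] covers indices [1, 2] with values [13, 19]. Replacing that slice with [51, 63] (same length) produces [6, 51, 63, 20, 13, 11].

[6, 51, 63, 20, 13, 11]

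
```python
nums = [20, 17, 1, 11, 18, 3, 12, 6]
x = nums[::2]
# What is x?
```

nums has length 8. The slice nums[::2] selects indices [0, 2, 4, 6] (0->20, 2->1, 4->18, 6->12), giving [20, 1, 18, 12].

[20, 1, 18, 12]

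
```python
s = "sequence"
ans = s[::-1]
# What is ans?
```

s has length 8. The slice s[::-1] selects indices [7, 6, 5, 4, 3, 2, 1, 0] (7->'e', 6->'c', 5->'n', 4->'e', 3->'u', 2->'q', 1->'e', 0->'s'), giving 'ecneuqes'.

'ecneuqes'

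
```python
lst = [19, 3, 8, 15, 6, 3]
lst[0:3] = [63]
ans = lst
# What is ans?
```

lst starts as [19, 3, 8, 15, 6, 3] (length 6). The slice lst[0:3] covers indices [0, 1, 2] with values [19, 3, 8]. Replacing that slice with [63] (different length) produces [63, 15, 6, 3].

[63, 15, 6, 3]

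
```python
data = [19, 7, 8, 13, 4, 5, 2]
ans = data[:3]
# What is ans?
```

data has length 7. The slice data[:3] selects indices [0, 1, 2] (0->19, 1->7, 2->8), giving [19, 7, 8].

[19, 7, 8]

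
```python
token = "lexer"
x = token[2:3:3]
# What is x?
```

token has length 5. The slice token[2:3:3] selects indices [2] (2->'x'), giving 'x'.

'x'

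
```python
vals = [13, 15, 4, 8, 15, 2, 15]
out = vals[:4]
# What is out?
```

vals has length 7. The slice vals[:4] selects indices [0, 1, 2, 3] (0->13, 1->15, 2->4, 3->8), giving [13, 15, 4, 8].

[13, 15, 4, 8]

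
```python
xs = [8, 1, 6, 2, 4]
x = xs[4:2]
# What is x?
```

xs has length 5. The slice xs[4:2] resolves to an empty index range, so the result is [].

[]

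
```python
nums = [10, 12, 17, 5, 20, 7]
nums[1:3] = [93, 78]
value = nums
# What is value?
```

nums starts as [10, 12, 17, 5, 20, 7] (length 6). The slice nums[1:3] covers indices [1, 2] with values [12, 17]. Replacing that slice with [93, 78] (same length) produces [10, 93, 78, 5, 20, 7].

[10, 93, 78, 5, 20, 7]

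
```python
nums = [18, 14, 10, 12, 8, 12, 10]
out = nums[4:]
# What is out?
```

nums has length 7. The slice nums[4:] selects indices [4, 5, 6] (4->8, 5->12, 6->10), giving [8, 12, 10].

[8, 12, 10]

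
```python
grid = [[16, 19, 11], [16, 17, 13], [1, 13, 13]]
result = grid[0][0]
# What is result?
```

grid[0] = [16, 19, 11]. Taking column 0 of that row yields 16.

16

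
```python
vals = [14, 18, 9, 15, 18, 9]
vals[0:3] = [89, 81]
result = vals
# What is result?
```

vals starts as [14, 18, 9, 15, 18, 9] (length 6). The slice vals[0:3] covers indices [0, 1, 2] with values [14, 18, 9]. Replacing that slice with [89, 81] (different length) produces [89, 81, 15, 18, 9].

[89, 81, 15, 18, 9]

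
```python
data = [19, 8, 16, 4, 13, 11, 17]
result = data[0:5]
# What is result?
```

data has length 7. The slice data[0:5] selects indices [0, 1, 2, 3, 4] (0->19, 1->8, 2->16, 3->4, 4->13), giving [19, 8, 16, 4, 13].

[19, 8, 16, 4, 13]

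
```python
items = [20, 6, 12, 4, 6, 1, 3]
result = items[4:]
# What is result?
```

items has length 7. The slice items[4:] selects indices [4, 5, 6] (4->6, 5->1, 6->3), giving [6, 1, 3].

[6, 1, 3]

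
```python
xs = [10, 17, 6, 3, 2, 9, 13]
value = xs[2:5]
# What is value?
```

xs has length 7. The slice xs[2:5] selects indices [2, 3, 4] (2->6, 3->3, 4->2), giving [6, 3, 2].

[6, 3, 2]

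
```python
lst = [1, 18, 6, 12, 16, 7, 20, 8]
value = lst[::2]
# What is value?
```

lst has length 8. The slice lst[::2] selects indices [0, 2, 4, 6] (0->1, 2->6, 4->16, 6->20), giving [1, 6, 16, 20].

[1, 6, 16, 20]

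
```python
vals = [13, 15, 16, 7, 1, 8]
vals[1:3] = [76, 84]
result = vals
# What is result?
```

vals starts as [13, 15, 16, 7, 1, 8] (length 6). The slice vals[1:3] covers indices [1, 2] with values [15, 16]. Replacing that slice with [76, 84] (same length) produces [13, 76, 84, 7, 1, 8].

[13, 76, 84, 7, 1, 8]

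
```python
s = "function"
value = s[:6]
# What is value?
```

s has length 8. The slice s[:6] selects indices [0, 1, 2, 3, 4, 5] (0->'f', 1->'u', 2->'n', 3->'c', 4->'t', 5->'i'), giving 'functi'.

'functi'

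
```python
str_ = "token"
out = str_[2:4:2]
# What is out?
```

str_ has length 5. The slice str_[2:4:2] selects indices [2] (2->'k'), giving 'k'.

'k'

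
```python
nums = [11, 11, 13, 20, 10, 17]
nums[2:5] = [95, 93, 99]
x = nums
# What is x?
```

nums starts as [11, 11, 13, 20, 10, 17] (length 6). The slice nums[2:5] covers indices [2, 3, 4] with values [13, 20, 10]. Replacing that slice with [95, 93, 99] (same length) produces [11, 11, 95, 93, 99, 17].

[11, 11, 95, 93, 99, 17]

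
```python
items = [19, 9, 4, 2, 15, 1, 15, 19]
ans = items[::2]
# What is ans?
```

items has length 8. The slice items[::2] selects indices [0, 2, 4, 6] (0->19, 2->4, 4->15, 6->15), giving [19, 4, 15, 15].

[19, 4, 15, 15]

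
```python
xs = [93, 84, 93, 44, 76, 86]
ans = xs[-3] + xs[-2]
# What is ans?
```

xs has length 6. Negative index -3 maps to positive index 6 + (-3) = 3. xs[3] = 44.
xs has length 6. Negative index -2 maps to positive index 6 + (-2) = 4. xs[4] = 76.
Sum: 44 + 76 = 120.

120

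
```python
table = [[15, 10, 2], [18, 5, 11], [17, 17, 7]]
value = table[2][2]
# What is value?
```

table[2] = [17, 17, 7]. Taking column 2 of that row yields 7.

7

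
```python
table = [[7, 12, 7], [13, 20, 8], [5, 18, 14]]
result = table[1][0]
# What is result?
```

table[1] = [13, 20, 8]. Taking column 0 of that row yields 13.

13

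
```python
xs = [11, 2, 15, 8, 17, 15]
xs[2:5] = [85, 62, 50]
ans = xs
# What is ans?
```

xs starts as [11, 2, 15, 8, 17, 15] (length 6). The slice xs[2:5] covers indices [2, 3, 4] with values [15, 8, 17]. Replacing that slice with [85, 62, 50] (same length) produces [11, 2, 85, 62, 50, 15].

[11, 2, 85, 62, 50, 15]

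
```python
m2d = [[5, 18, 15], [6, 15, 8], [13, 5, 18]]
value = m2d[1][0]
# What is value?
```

m2d[1] = [6, 15, 8]. Taking column 0 of that row yields 6.

6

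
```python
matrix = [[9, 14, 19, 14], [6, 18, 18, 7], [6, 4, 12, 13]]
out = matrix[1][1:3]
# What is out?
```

matrix[1] = [6, 18, 18, 7]. matrix[1] has length 4. The slice matrix[1][1:3] selects indices [1, 2] (1->18, 2->18), giving [18, 18].

[18, 18]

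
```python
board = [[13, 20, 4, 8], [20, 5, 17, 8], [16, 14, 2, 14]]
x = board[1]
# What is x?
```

board has 3 rows. Row 1 is [20, 5, 17, 8].

[20, 5, 17, 8]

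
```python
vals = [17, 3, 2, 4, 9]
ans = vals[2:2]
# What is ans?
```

vals has length 5. The slice vals[2:2] resolves to an empty index range, so the result is [].

[]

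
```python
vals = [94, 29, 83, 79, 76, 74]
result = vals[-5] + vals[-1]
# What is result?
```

vals has length 6. Negative index -5 maps to positive index 6 + (-5) = 1. vals[1] = 29.
vals has length 6. Negative index -1 maps to positive index 6 + (-1) = 5. vals[5] = 74.
Sum: 29 + 74 = 103.

103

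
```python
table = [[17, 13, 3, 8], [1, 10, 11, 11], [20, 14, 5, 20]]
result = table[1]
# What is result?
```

table has 3 rows. Row 1 is [1, 10, 11, 11].

[1, 10, 11, 11]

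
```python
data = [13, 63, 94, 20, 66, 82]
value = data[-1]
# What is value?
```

data has length 6. Negative index -1 maps to positive index 6 + (-1) = 5. data[5] = 82.

82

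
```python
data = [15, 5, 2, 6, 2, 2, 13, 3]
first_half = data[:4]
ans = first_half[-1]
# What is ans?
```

data has length 8. The slice data[:4] selects indices [0, 1, 2, 3] (0->15, 1->5, 2->2, 3->6), giving [15, 5, 2, 6]. So first_half = [15, 5, 2, 6]. Then first_half[-1] = 6.

6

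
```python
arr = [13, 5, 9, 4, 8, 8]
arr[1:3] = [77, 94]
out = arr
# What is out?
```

arr starts as [13, 5, 9, 4, 8, 8] (length 6). The slice arr[1:3] covers indices [1, 2] with values [5, 9]. Replacing that slice with [77, 94] (same length) produces [13, 77, 94, 4, 8, 8].

[13, 77, 94, 4, 8, 8]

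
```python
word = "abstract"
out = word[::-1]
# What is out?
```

word has length 8. The slice word[::-1] selects indices [7, 6, 5, 4, 3, 2, 1, 0] (7->'t', 6->'c', 5->'a', 4->'r', 3->'t', 2->'s', 1->'b', 0->'a'), giving 'tcartsba'.

'tcartsba'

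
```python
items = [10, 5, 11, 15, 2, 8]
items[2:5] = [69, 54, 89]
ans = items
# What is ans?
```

items starts as [10, 5, 11, 15, 2, 8] (length 6). The slice items[2:5] covers indices [2, 3, 4] with values [11, 15, 2]. Replacing that slice with [69, 54, 89] (same length) produces [10, 5, 69, 54, 89, 8].

[10, 5, 69, 54, 89, 8]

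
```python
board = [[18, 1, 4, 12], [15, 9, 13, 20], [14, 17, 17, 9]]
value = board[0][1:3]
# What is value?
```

board[0] = [18, 1, 4, 12]. board[0] has length 4. The slice board[0][1:3] selects indices [1, 2] (1->1, 2->4), giving [1, 4].

[1, 4]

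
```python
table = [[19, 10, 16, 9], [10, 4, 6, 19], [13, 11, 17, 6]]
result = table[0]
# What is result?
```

table has 3 rows. Row 0 is [19, 10, 16, 9].

[19, 10, 16, 9]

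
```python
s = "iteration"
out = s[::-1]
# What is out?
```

s has length 9. The slice s[::-1] selects indices [8, 7, 6, 5, 4, 3, 2, 1, 0] (8->'n', 7->'o', 6->'i', 5->'t', 4->'a', 3->'r', 2->'e', 1->'t', 0->'i'), giving 'noitareti'.

'noitareti'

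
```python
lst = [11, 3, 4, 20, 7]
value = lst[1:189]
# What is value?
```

lst has length 5. The slice lst[1:189] selects indices [1, 2, 3, 4] (1->3, 2->4, 3->20, 4->7), giving [3, 4, 20, 7].

[3, 4, 20, 7]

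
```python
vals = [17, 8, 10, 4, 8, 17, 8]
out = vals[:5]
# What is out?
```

vals has length 7. The slice vals[:5] selects indices [0, 1, 2, 3, 4] (0->17, 1->8, 2->10, 3->4, 4->8), giving [17, 8, 10, 4, 8].

[17, 8, 10, 4, 8]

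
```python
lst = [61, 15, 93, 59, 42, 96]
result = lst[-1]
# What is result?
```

lst has length 6. Negative index -1 maps to positive index 6 + (-1) = 5. lst[5] = 96.

96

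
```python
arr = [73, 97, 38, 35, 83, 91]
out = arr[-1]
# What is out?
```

arr has length 6. Negative index -1 maps to positive index 6 + (-1) = 5. arr[5] = 91.

91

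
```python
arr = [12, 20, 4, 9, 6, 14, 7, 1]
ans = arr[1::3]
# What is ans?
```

arr has length 8. The slice arr[1::3] selects indices [1, 4, 7] (1->20, 4->6, 7->1), giving [20, 6, 1].

[20, 6, 1]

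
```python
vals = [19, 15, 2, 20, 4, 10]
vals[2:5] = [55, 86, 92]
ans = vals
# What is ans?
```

vals starts as [19, 15, 2, 20, 4, 10] (length 6). The slice vals[2:5] covers indices [2, 3, 4] with values [2, 20, 4]. Replacing that slice with [55, 86, 92] (same length) produces [19, 15, 55, 86, 92, 10].

[19, 15, 55, 86, 92, 10]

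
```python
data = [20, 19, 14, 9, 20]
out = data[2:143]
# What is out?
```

data has length 5. The slice data[2:143] selects indices [2, 3, 4] (2->14, 3->9, 4->20), giving [14, 9, 20].

[14, 9, 20]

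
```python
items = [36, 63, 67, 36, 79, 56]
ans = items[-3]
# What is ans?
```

items has length 6. Negative index -3 maps to positive index 6 + (-3) = 3. items[3] = 36.

36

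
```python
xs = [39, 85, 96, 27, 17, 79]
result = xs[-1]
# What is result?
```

xs has length 6. Negative index -1 maps to positive index 6 + (-1) = 5. xs[5] = 79.

79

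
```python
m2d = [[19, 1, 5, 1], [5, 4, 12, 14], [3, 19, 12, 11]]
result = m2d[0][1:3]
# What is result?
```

m2d[0] = [19, 1, 5, 1]. m2d[0] has length 4. The slice m2d[0][1:3] selects indices [1, 2] (1->1, 2->5), giving [1, 5].

[1, 5]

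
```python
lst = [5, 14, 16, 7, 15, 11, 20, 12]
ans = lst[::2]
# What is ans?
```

lst has length 8. The slice lst[::2] selects indices [0, 2, 4, 6] (0->5, 2->16, 4->15, 6->20), giving [5, 16, 15, 20].

[5, 16, 15, 20]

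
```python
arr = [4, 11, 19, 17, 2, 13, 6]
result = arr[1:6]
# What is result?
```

arr has length 7. The slice arr[1:6] selects indices [1, 2, 3, 4, 5] (1->11, 2->19, 3->17, 4->2, 5->13), giving [11, 19, 17, 2, 13].

[11, 19, 17, 2, 13]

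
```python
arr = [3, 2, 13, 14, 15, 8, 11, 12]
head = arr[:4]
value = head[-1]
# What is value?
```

arr has length 8. The slice arr[:4] selects indices [0, 1, 2, 3] (0->3, 1->2, 2->13, 3->14), giving [3, 2, 13, 14]. So head = [3, 2, 13, 14]. Then head[-1] = 14.

14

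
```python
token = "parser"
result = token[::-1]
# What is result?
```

token has length 6. The slice token[::-1] selects indices [5, 4, 3, 2, 1, 0] (5->'r', 4->'e', 3->'s', 2->'r', 1->'a', 0->'p'), giving 'resrap'.

'resrap'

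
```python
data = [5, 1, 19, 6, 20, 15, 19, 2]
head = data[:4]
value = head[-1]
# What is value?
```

data has length 8. The slice data[:4] selects indices [0, 1, 2, 3] (0->5, 1->1, 2->19, 3->6), giving [5, 1, 19, 6]. So head = [5, 1, 19, 6]. Then head[-1] = 6.

6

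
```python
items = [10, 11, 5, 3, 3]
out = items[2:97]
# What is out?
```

items has length 5. The slice items[2:97] selects indices [2, 3, 4] (2->5, 3->3, 4->3), giving [5, 3, 3].

[5, 3, 3]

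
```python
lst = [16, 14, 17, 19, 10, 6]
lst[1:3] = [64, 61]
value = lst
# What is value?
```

lst starts as [16, 14, 17, 19, 10, 6] (length 6). The slice lst[1:3] covers indices [1, 2] with values [14, 17]. Replacing that slice with [64, 61] (same length) produces [16, 64, 61, 19, 10, 6].

[16, 64, 61, 19, 10, 6]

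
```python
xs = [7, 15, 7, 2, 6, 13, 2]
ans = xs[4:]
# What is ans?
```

xs has length 7. The slice xs[4:] selects indices [4, 5, 6] (4->6, 5->13, 6->2), giving [6, 13, 2].

[6, 13, 2]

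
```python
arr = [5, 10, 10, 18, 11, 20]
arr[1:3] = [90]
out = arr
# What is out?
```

arr starts as [5, 10, 10, 18, 11, 20] (length 6). The slice arr[1:3] covers indices [1, 2] with values [10, 10]. Replacing that slice with [90] (different length) produces [5, 90, 18, 11, 20].

[5, 90, 18, 11, 20]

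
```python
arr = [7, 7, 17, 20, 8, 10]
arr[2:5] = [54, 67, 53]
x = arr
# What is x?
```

arr starts as [7, 7, 17, 20, 8, 10] (length 6). The slice arr[2:5] covers indices [2, 3, 4] with values [17, 20, 8]. Replacing that slice with [54, 67, 53] (same length) produces [7, 7, 54, 67, 53, 10].

[7, 7, 54, 67, 53, 10]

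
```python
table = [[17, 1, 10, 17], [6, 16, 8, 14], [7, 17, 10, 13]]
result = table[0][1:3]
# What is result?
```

table[0] = [17, 1, 10, 17]. table[0] has length 4. The slice table[0][1:3] selects indices [1, 2] (1->1, 2->10), giving [1, 10].

[1, 10]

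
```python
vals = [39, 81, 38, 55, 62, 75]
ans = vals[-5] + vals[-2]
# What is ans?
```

vals has length 6. Negative index -5 maps to positive index 6 + (-5) = 1. vals[1] = 81.
vals has length 6. Negative index -2 maps to positive index 6 + (-2) = 4. vals[4] = 62.
Sum: 81 + 62 = 143.

143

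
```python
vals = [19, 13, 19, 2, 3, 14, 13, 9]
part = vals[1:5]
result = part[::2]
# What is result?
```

vals has length 8. The slice vals[1:5] selects indices [1, 2, 3, 4] (1->13, 2->19, 3->2, 4->3), giving [13, 19, 2, 3]. So part = [13, 19, 2, 3]. part has length 4. The slice part[::2] selects indices [0, 2] (0->13, 2->2), giving [13, 2].

[13, 2]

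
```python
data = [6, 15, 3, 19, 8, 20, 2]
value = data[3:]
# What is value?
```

data has length 7. The slice data[3:] selects indices [3, 4, 5, 6] (3->19, 4->8, 5->20, 6->2), giving [19, 8, 20, 2].

[19, 8, 20, 2]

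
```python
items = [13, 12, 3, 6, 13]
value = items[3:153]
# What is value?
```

items has length 5. The slice items[3:153] selects indices [3, 4] (3->6, 4->13), giving [6, 13].

[6, 13]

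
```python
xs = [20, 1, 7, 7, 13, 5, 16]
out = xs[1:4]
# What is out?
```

xs has length 7. The slice xs[1:4] selects indices [1, 2, 3] (1->1, 2->7, 3->7), giving [1, 7, 7].

[1, 7, 7]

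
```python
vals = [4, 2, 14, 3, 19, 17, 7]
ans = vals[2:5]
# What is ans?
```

vals has length 7. The slice vals[2:5] selects indices [2, 3, 4] (2->14, 3->3, 4->19), giving [14, 3, 19].

[14, 3, 19]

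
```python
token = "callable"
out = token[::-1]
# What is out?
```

token has length 8. The slice token[::-1] selects indices [7, 6, 5, 4, 3, 2, 1, 0] (7->'e', 6->'l', 5->'b', 4->'a', 3->'l', 2->'l', 1->'a', 0->'c'), giving 'elballac'.

'elballac'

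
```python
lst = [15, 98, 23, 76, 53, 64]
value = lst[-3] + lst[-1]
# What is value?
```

lst has length 6. Negative index -3 maps to positive index 6 + (-3) = 3. lst[3] = 76.
lst has length 6. Negative index -1 maps to positive index 6 + (-1) = 5. lst[5] = 64.
Sum: 76 + 64 = 140.

140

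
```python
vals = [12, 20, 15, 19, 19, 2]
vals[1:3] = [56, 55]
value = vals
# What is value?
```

vals starts as [12, 20, 15, 19, 19, 2] (length 6). The slice vals[1:3] covers indices [1, 2] with values [20, 15]. Replacing that slice with [56, 55] (same length) produces [12, 56, 55, 19, 19, 2].

[12, 56, 55, 19, 19, 2]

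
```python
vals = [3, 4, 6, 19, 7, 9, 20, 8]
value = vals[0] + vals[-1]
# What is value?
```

vals has length 8. vals[0] = 3.
vals has length 8. Negative index -1 maps to positive index 8 + (-1) = 7. vals[7] = 8.
Sum: 3 + 8 = 11.

11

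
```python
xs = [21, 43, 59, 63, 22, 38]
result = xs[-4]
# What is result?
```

xs has length 6. Negative index -4 maps to positive index 6 + (-4) = 2. xs[2] = 59.

59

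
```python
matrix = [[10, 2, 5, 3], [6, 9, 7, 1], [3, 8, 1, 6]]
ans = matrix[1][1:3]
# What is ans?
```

matrix[1] = [6, 9, 7, 1]. matrix[1] has length 4. The slice matrix[1][1:3] selects indices [1, 2] (1->9, 2->7), giving [9, 7].

[9, 7]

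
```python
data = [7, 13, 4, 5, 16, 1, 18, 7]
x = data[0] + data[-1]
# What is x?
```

data has length 8. data[0] = 7.
data has length 8. Negative index -1 maps to positive index 8 + (-1) = 7. data[7] = 7.
Sum: 7 + 7 = 14.

14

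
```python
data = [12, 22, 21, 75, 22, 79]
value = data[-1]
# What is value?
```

data has length 6. Negative index -1 maps to positive index 6 + (-1) = 5. data[5] = 79.

79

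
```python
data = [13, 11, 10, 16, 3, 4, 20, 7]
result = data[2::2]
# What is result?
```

data has length 8. The slice data[2::2] selects indices [2, 4, 6] (2->10, 4->3, 6->20), giving [10, 3, 20].

[10, 3, 20]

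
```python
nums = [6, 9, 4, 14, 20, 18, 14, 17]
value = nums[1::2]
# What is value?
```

nums has length 8. The slice nums[1::2] selects indices [1, 3, 5, 7] (1->9, 3->14, 5->18, 7->17), giving [9, 14, 18, 17].

[9, 14, 18, 17]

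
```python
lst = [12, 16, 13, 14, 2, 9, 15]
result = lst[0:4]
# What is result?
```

lst has length 7. The slice lst[0:4] selects indices [0, 1, 2, 3] (0->12, 1->16, 2->13, 3->14), giving [12, 16, 13, 14].

[12, 16, 13, 14]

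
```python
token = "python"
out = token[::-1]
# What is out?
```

token has length 6. The slice token[::-1] selects indices [5, 4, 3, 2, 1, 0] (5->'n', 4->'o', 3->'h', 2->'t', 1->'y', 0->'p'), giving 'nohtyp'.

'nohtyp'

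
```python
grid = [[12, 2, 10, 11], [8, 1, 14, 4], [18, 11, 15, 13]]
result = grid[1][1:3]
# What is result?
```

grid[1] = [8, 1, 14, 4]. grid[1] has length 4. The slice grid[1][1:3] selects indices [1, 2] (1->1, 2->14), giving [1, 14].

[1, 14]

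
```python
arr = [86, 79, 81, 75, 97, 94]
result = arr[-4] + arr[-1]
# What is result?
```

arr has length 6. Negative index -4 maps to positive index 6 + (-4) = 2. arr[2] = 81.
arr has length 6. Negative index -1 maps to positive index 6 + (-1) = 5. arr[5] = 94.
Sum: 81 + 94 = 175.

175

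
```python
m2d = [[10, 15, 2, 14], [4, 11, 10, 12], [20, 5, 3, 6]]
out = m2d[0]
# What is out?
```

m2d has 3 rows. Row 0 is [10, 15, 2, 14].

[10, 15, 2, 14]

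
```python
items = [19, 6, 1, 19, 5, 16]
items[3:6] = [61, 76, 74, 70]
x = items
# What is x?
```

items starts as [19, 6, 1, 19, 5, 16] (length 6). The slice items[3:6] covers indices [3, 4, 5] with values [19, 5, 16]. Replacing that slice with [61, 76, 74, 70] (different length) produces [19, 6, 1, 61, 76, 74, 70].

[19, 6, 1, 61, 76, 74, 70]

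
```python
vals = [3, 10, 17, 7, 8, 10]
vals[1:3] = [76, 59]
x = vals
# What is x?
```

vals starts as [3, 10, 17, 7, 8, 10] (length 6). The slice vals[1:3] covers indices [1, 2] with values [10, 17]. Replacing that slice with [76, 59] (same length) produces [3, 76, 59, 7, 8, 10].

[3, 76, 59, 7, 8, 10]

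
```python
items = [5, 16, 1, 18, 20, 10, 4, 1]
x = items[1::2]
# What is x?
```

items has length 8. The slice items[1::2] selects indices [1, 3, 5, 7] (1->16, 3->18, 5->10, 7->1), giving [16, 18, 10, 1].

[16, 18, 10, 1]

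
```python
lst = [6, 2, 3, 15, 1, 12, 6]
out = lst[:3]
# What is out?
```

lst has length 7. The slice lst[:3] selects indices [0, 1, 2] (0->6, 1->2, 2->3), giving [6, 2, 3].

[6, 2, 3]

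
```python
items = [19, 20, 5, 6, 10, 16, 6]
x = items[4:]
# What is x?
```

items has length 7. The slice items[4:] selects indices [4, 5, 6] (4->10, 5->16, 6->6), giving [10, 16, 6].

[10, 16, 6]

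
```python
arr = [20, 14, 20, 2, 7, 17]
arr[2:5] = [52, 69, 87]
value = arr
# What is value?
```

arr starts as [20, 14, 20, 2, 7, 17] (length 6). The slice arr[2:5] covers indices [2, 3, 4] with values [20, 2, 7]. Replacing that slice with [52, 69, 87] (same length) produces [20, 14, 52, 69, 87, 17].

[20, 14, 52, 69, 87, 17]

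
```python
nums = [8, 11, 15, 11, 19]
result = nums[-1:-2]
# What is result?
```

nums has length 5. The slice nums[-1:-2] resolves to an empty index range, so the result is [].

[]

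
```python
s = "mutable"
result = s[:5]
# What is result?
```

s has length 7. The slice s[:5] selects indices [0, 1, 2, 3, 4] (0->'m', 1->'u', 2->'t', 3->'a', 4->'b'), giving 'mutab'.

'mutab'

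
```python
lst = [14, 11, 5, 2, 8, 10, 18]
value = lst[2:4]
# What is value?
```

lst has length 7. The slice lst[2:4] selects indices [2, 3] (2->5, 3->2), giving [5, 2].

[5, 2]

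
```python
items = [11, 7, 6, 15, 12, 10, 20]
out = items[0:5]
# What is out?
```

items has length 7. The slice items[0:5] selects indices [0, 1, 2, 3, 4] (0->11, 1->7, 2->6, 3->15, 4->12), giving [11, 7, 6, 15, 12].

[11, 7, 6, 15, 12]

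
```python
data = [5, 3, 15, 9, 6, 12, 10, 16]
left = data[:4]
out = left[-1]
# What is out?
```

data has length 8. The slice data[:4] selects indices [0, 1, 2, 3] (0->5, 1->3, 2->15, 3->9), giving [5, 3, 15, 9]. So left = [5, 3, 15, 9]. Then left[-1] = 9.

9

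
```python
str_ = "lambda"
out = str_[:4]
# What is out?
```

str_ has length 6. The slice str_[:4] selects indices [0, 1, 2, 3] (0->'l', 1->'a', 2->'m', 3->'b'), giving 'lamb'.

'lamb'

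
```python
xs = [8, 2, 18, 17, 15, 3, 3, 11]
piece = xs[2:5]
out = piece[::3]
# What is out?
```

xs has length 8. The slice xs[2:5] selects indices [2, 3, 4] (2->18, 3->17, 4->15), giving [18, 17, 15]. So piece = [18, 17, 15]. piece has length 3. The slice piece[::3] selects indices [0] (0->18), giving [18].

[18]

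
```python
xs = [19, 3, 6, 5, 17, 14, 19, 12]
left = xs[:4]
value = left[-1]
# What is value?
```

xs has length 8. The slice xs[:4] selects indices [0, 1, 2, 3] (0->19, 1->3, 2->6, 3->5), giving [19, 3, 6, 5]. So left = [19, 3, 6, 5]. Then left[-1] = 5.

5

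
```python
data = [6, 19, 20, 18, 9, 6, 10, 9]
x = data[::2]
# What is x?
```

data has length 8. The slice data[::2] selects indices [0, 2, 4, 6] (0->6, 2->20, 4->9, 6->10), giving [6, 20, 9, 10].

[6, 20, 9, 10]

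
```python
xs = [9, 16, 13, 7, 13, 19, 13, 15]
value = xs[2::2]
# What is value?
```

xs has length 8. The slice xs[2::2] selects indices [2, 4, 6] (2->13, 4->13, 6->13), giving [13, 13, 13].

[13, 13, 13]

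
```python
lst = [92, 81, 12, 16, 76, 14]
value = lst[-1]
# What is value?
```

lst has length 6. Negative index -1 maps to positive index 6 + (-1) = 5. lst[5] = 14.

14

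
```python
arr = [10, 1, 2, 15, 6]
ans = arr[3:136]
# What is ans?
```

arr has length 5. The slice arr[3:136] selects indices [3, 4] (3->15, 4->6), giving [15, 6].

[15, 6]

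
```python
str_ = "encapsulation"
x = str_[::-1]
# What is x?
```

str_ has length 13. The slice str_[::-1] selects indices [12, 11, 10, 9, 8, 7, 6, 5, 4, 3, 2, 1, 0] (12->'n', 11->'o', 10->'i', 9->'t', 8->'a', 7->'l', 6->'u', 5->'s', 4->'p', 3->'a', 2->'c', 1->'n', 0->'e'), giving 'noitaluspacne'.

'noitaluspacne'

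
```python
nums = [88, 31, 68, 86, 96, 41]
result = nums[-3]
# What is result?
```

nums has length 6. Negative index -3 maps to positive index 6 + (-3) = 3. nums[3] = 86.

86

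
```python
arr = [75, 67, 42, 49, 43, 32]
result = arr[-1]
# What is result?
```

arr has length 6. Negative index -1 maps to positive index 6 + (-1) = 5. arr[5] = 32.

32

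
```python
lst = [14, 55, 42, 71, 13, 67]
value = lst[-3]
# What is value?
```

lst has length 6. Negative index -3 maps to positive index 6 + (-3) = 3. lst[3] = 71.

71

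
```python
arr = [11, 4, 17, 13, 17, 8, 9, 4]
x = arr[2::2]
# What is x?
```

arr has length 8. The slice arr[2::2] selects indices [2, 4, 6] (2->17, 4->17, 6->9), giving [17, 17, 9].

[17, 17, 9]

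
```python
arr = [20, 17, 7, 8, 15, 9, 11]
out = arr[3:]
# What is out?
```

arr has length 7. The slice arr[3:] selects indices [3, 4, 5, 6] (3->8, 4->15, 5->9, 6->11), giving [8, 15, 9, 11].

[8, 15, 9, 11]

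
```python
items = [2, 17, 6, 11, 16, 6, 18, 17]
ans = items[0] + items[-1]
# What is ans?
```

items has length 8. items[0] = 2.
items has length 8. Negative index -1 maps to positive index 8 + (-1) = 7. items[7] = 17.
Sum: 2 + 17 = 19.

19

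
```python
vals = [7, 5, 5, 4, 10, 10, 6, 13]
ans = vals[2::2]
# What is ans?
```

vals has length 8. The slice vals[2::2] selects indices [2, 4, 6] (2->5, 4->10, 6->6), giving [5, 10, 6].

[5, 10, 6]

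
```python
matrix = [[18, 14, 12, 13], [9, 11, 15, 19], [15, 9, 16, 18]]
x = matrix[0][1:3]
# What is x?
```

matrix[0] = [18, 14, 12, 13]. matrix[0] has length 4. The slice matrix[0][1:3] selects indices [1, 2] (1->14, 2->12), giving [14, 12].

[14, 12]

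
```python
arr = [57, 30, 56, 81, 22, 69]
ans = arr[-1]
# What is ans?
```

arr has length 6. Negative index -1 maps to positive index 6 + (-1) = 5. arr[5] = 69.

69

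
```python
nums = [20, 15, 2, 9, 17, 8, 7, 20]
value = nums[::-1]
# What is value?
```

nums has length 8. The slice nums[::-1] selects indices [7, 6, 5, 4, 3, 2, 1, 0] (7->20, 6->7, 5->8, 4->17, 3->9, 2->2, 1->15, 0->20), giving [20, 7, 8, 17, 9, 2, 15, 20].

[20, 7, 8, 17, 9, 2, 15, 20]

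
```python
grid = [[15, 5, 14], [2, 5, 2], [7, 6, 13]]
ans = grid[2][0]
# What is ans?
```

grid[2] = [7, 6, 13]. Taking column 0 of that row yields 7.

7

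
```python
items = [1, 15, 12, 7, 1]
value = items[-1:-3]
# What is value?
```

items has length 5. The slice items[-1:-3] resolves to an empty index range, so the result is [].

[]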